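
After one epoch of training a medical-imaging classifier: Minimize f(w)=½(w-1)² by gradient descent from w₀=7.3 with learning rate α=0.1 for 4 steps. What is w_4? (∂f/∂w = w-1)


step 1: grad = 7.3-1 = 6.3; w = 7.3 - 0.1·(6.3) = 6.67
step 2: grad = 6.67-1 = 5.67; w = 6.67 - 0.1·(5.67) = 6.103
step 3: grad = 6.103-1 = 5.103; w = 6.103 - 0.1·(5.103) = 5.5927
step 4: grad = 5.5927-1 = 4.5927; w = 5.5927 - 0.1·(4.5927) = 5.13343

5.13343


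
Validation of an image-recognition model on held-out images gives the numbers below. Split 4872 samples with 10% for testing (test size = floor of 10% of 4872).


Test = ⌊4872·10/100⌋ = 487
Train = 4872 - 487 = 4385

Train: 4385, Test: 487


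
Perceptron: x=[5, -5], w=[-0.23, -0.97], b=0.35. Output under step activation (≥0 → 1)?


z = (5)·(-0.23) + (-5)·(-0.97) + 0.35
  = 4.05
step(z) = 1 (z≥0)

1


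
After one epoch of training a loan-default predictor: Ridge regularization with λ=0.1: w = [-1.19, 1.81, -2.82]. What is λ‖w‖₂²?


‖w‖₂² = (-1.19)² + (1.81)² + (-2.82)²
     = 1.4161 + 3.2761 + 7.9524
     = 12.6446
λ·‖w‖₂² = 0.1·12.6446 = 1.26446

1.26446


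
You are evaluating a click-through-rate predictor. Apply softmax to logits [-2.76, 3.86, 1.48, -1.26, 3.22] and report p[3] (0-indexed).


Exponentials: e^-2.76=0.0633, e^3.86=47.4654, e^1.48=4.3929, e^-1.26=0.2837, e^3.22=25.0281
Sum = 77.2334
Softmax = [0.0008, 0.6146, 0.0569, 0.0037, 0.3241]
p[3] = 0.2837/77.2334 = 0.0037

0.0037


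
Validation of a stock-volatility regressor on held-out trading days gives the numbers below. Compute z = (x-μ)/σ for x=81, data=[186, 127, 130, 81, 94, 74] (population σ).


μ = 115.3333, σ = 38.0511
z = (81 - 115.3333)/38.0511 = -0.9023

-0.9023


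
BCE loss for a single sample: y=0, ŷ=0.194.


BCE = -[y·ln(p) + (1-y)·ln(1-p)]
= -0 - 1·ln(1-0.194)
= -ln(0.806) = 0.2157

0.2157


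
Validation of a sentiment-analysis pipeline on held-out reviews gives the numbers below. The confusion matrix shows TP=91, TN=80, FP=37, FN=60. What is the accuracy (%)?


Accuracy = (TP+TN)/(TP+TN+FP+FN)
= (91+80)/(268)
= 171/268 = 63.81%

63.81%


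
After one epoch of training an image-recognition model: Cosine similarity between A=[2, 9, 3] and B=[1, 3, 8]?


A·B = 2·1 + 9·3 + 3·8 = 53
‖A‖ = √94 = 9.6954, ‖B‖ = √74 = 8.6023
cos = 53/(√94·√74) = 53/√6956 = 0.6355

0.6355


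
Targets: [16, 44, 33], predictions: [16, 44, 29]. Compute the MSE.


Squared errors: (16-16)²=0, (44-44)²=0, (33-29)²=16
Sum = 16
MSE = 16/3 = 16/3

16/3


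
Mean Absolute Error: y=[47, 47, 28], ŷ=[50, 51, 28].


Absolute errors: |47-50|=3, |47-51|=4, |28-28|=0
Sum = 7
MAE = 7/3 = 7/3

7/3


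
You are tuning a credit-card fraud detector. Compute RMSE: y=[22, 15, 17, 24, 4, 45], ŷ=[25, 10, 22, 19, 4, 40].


MSE = 109/6 = 18.1667
RMSE = √(109/6) = 4.2622

4.2622


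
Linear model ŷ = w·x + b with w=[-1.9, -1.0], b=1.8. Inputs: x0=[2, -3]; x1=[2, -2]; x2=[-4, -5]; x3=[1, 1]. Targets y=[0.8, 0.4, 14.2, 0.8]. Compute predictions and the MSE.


ŷ0 = (-1.9)·(2) + (-1.0)·(-3) + 1.8 = 1.0
ŷ1 = (-1.9)·(2) + (-1.0)·(-2) + 1.8 = 0.0
ŷ2 = (-1.9)·(-4) + (-1.0)·(-5) + 1.8 = 14.4
ŷ3 = (-1.9)·(1) + (-1.0)·(1) + 1.8 = -1.1
errors² = [0.04, 0.16, 0.04, 3.61]
MSE = 3.8500/4 = 0.9625

0.9625


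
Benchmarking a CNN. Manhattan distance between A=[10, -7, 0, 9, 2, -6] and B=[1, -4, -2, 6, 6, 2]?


d = |10-1| + |-7+ 4| + |0+ 2| + |9-6| + |2-6| + |-6-2|
  = 9 + 3 + 2 + 3 + 4 + 8
  = 29

29


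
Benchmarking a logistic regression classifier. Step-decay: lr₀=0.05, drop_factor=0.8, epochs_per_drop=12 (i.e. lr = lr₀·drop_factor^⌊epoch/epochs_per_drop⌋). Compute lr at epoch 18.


n_drops = ⌊18/12⌋ = 1
lr = 0.05·0.8^1 = 0.05·0.8 = 0.04

0.04


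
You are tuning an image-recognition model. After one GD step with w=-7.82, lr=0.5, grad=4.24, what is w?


w_new = w - α·∇
= -7.82 - 0.5·4.24
= -7.82 - 2.12
= -9.94

-9.94


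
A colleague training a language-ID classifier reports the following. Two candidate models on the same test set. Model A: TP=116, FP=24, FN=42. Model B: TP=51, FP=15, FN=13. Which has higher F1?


Model A: P=116/140=0.8286, R=116/158=0.7342, F1=2PR/(P+R)=2TP/(2TP+FP+FN)=232/298=0.7785
Model B: P=51/66=0.7727, R=51/64=0.7969, F1=2PR/(P+R)=2TP/(2TP+FP+FN)=102/130=0.7846
0.7785 < 0.7846 → Model B

Model B


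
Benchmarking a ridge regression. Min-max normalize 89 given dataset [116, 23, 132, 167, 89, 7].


min=7, max=167
(89-7)/(167-7) = 82/160 = 0.5125

0.5125


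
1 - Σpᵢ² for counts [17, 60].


Probabilities: [17/77, 60/77] ≈ [0.2208, 0.7792]
Σpᵢ² = (289 + 3600)/77² = 3889/5929
Gini = 1 - Σpᵢ² = 1 - 3889/5929 = 0.3441

0.3441


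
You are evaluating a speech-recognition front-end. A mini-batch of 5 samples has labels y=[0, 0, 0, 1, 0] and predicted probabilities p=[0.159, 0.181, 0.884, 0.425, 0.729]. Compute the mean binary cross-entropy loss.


L[0] = -ln(1-0.159) = -ln(0.841) = 0.1732
L[1] = -ln(1-0.181) = -ln(0.819) = 0.1997
L[2] = -ln(1-0.884) = -ln(0.116) = 2.1542
L[3] = -ln(0.425) = 0.8557
L[4] = -ln(1-0.729) = -ln(0.271) = 1.3056
mean = (0.1732 + 0.1997 + 2.1542 + 0.8557 + 1.3056)/5 = 0.9377

0.9377


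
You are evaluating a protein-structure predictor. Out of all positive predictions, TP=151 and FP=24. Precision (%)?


Precision = TP/(TP+FP)
= 151/(151+24)
= 151/175 = 86.29%

86.29%


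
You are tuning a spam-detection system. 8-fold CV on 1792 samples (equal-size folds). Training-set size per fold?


Fold size = 1792/8 = 224
Training per fold = 1792 - 224 = 1568

1568


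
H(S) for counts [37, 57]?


Probabilities: [37/94, 57/94] ≈ [0.3936, 0.6064]
H = -((37/94)·log₂(37/94) + (57/94)·log₂(57/94))
  = 0.9671 bits

0.9671 bits


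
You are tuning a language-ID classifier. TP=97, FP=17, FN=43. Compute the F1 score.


Precision = 97/114 = 0.8509
Recall = 97/140 = 0.6929
F1 = 2·P·R/(P+R) = 2·TP/(2·TP+FP+FN) = 194/(194+17+43) = 194/254 = 0.7638

0.7638


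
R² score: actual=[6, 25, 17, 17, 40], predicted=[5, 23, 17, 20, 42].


ȳ = 21
SS_res = Σ(y-ŷ)² = 18
SS_tot = Σ(y-ȳ)² = 634
R² = 1 - SS_res/SS_tot = 1 - 0.0284 = 0.9716

0.9716


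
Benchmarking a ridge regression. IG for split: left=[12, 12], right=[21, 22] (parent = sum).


Parent = [33, 34], H_parent = 0.9998
H_left = 1 (n=24), H_right = 0.9996 (n=43)
H_children = (24/67)·1 + (43/67)·0.9996 = 0.9997
IG = 0.9998 - 0.9997 = 0.0001

0.0001


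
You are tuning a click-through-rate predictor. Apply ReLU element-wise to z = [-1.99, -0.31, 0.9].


ReLU(-1.99) = max(0, -1.99) = 0.0
ReLU(-0.31) = max(0, -0.31) = 0.0
ReLU(0.9) = max(0, 0.9) = 0.9
result = [0.0, 0.0, 0.9]

[0.0, 0.0, 0.9]


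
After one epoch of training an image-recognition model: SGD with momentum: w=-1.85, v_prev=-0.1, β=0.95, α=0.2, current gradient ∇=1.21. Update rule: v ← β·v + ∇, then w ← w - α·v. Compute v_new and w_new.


v_new = 0.95·-0.1 + 1.21 = -0.095 + 1.21 = 1.115
w_new = -1.85 - 0.2·1.115 = -1.85 - 0.223 = -2.073

v_new=1.115, w_new=-2.073


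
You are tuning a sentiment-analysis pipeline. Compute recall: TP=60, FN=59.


Recall = TP/(TP+FN)
= 60/(60+59)
= 60/119 = 50.42%

50.42%


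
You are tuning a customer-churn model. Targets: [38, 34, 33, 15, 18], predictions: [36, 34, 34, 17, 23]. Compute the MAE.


Absolute errors: |38-36|=2, |34-34|=0, |33-34|=1, |15-17|=2, |18-23|=5
Sum = 10
MAE = 10/5 = 2

2


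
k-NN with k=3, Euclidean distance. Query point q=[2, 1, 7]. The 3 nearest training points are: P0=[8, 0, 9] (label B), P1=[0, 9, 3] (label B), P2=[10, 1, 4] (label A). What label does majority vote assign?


d(q,P0) = 6.4031  (label B)
d(q,P1) = 9.1652  (label B)
d(q,P2) = 8.544  (label A)
Votes: A=1, B=2
Majority → B

B


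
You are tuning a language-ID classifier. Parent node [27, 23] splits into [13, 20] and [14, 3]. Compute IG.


Parent = [27, 23], H_parent = 0.9954
H_left = 0.9673 (n=33), H_right = 0.6723 (n=17)
H_children = (33/50)·0.9673 + (17/50)·0.6723 = 0.867
IG = 0.9954 - 0.867 = 0.1284

0.1284


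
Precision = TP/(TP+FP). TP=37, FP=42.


Precision = TP/(TP+FP)
= 37/(37+42)
= 37/79 = 46.84%

46.84%


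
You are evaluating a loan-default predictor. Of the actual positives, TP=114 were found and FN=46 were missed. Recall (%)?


Recall = TP/(TP+FN)
= 114/(114+46)
= 114/160 = 71.25%

71.25%


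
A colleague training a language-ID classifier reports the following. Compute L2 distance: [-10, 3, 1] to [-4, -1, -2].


d = √((-10+ 4)² + (3+ 1)² + (1+ 2)²)
  = √(36 + 16 + 9)
  = √61 = 7.8102

7.8102


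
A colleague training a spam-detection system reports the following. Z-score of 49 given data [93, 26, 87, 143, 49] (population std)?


μ = 79.6, σ = 40.1577
z = (49 - 79.6)/40.1577 = -0.762

-0.762


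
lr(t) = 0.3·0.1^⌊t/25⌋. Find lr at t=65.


n_drops = ⌊65/25⌋ = 2
lr = 0.3·0.1^2 = 0.3·0.01 = 0.003

0.003


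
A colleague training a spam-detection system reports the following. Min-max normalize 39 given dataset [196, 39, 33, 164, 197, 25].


min=25, max=197
(39-25)/(197-25) = 14/172 = 0.0814

0.0814


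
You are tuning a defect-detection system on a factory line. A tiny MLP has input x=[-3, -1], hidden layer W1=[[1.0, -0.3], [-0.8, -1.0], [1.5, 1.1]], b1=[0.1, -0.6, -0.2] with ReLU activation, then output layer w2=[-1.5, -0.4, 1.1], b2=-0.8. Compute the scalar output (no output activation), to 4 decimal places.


z1[0] = (1.0)·(-3) + (-0.3)·(-1) + 0.1 = -2.6
z1[1] = (-0.8)·(-3) + (-1.0)·(-1) - 0.6 = 2.8
z1[2] = (1.5)·(-3) + (1.1)·(-1) - 0.2 = -5.8
h = ReLU(z1) = [0.0, 2.8, 0.0]
output = (-1.5)·(0.0) + (-0.4)·(2.8) + (1.1)·(0.0) - 0.8 = -1.92

-1.92


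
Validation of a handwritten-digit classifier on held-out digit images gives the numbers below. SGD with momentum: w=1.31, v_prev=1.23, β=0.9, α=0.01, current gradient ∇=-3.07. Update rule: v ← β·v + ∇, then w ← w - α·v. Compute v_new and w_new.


v_new = 0.9·1.23 - 3.07 = 1.107 - 3.07 = -1.963
w_new = 1.31 - 0.01·-1.963 = 1.31 + 0.01963 = 1.32963

v_new=-1.963, w_new=1.32963


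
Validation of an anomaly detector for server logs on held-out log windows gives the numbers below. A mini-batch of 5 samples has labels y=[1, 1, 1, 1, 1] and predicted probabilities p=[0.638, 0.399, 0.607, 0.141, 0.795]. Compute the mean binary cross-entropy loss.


L[0] = -ln(0.638) = 0.4494
L[1] = -ln(0.399) = 0.9188
L[2] = -ln(0.607) = 0.4992
L[3] = -ln(0.141) = 1.959
L[4] = -ln(0.795) = 0.2294
mean = (0.4494 + 0.9188 + 0.4992 + 1.959 + 0.2294)/5 = 0.8112

0.8112


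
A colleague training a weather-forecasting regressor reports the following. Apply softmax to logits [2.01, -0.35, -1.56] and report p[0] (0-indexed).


Exponentials: e^2.01=7.4633, e^-0.35=0.7047, e^-1.56=0.2101
Sum = 8.3781
Softmax = [0.8908, 0.0841, 0.0251]
p[0] = 7.4633/8.3781 = 0.8908

0.8908


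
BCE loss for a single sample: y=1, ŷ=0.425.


BCE = -[y·ln(p) + (1-y)·ln(1-p)]
= -1·ln(0.425) - 0
= -ln(0.425) = 0.8557

0.8557


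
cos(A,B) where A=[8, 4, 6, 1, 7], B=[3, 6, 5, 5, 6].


A·B = 8·3 + 4·6 + 6·5 + 1·5 + 7·6 = 125
‖A‖ = √166 = 12.8841, ‖B‖ = √131 = 11.4455
cos = 125/(√166·√131) = 125/√21746 = 0.8477

0.8477


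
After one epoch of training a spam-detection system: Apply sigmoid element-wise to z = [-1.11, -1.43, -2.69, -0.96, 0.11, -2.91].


σ(-1.11) = 1/(1+e^1.11) = 0.2479
σ(-1.43) = 1/(1+e^1.43) = 0.1931
σ(-2.69) = 1/(1+e^2.69) = 0.0636
σ(-0.96) = 1/(1+e^0.96) = 0.2769
σ(0.11) = 1/(1+e^-0.11) = 0.5275
σ(-2.91) = 1/(1+e^2.91) = 0.0517
result = [0.2479, 0.1931, 0.0636, 0.2769, 0.5275, 0.0517]

[0.2479, 0.1931, 0.0636, 0.2769, 0.5275, 0.0517]


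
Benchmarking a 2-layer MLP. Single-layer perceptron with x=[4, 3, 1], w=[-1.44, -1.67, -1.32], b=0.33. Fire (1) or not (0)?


z = (4)·(-1.44) + (3)·(-1.67) + (1)·(-1.32) + 0.33
  = -11.76
step(z) = 0 (z<0)

0


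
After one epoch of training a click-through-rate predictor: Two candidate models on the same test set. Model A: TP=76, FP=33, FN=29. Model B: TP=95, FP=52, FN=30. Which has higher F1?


Model A: P=76/109=0.6972, R=76/105=0.7238, F1=2PR/(P+R)=2TP/(2TP+FP+FN)=152/214=0.7103
Model B: P=95/147=0.6463, R=95/125=0.76, F1=2PR/(P+R)=2TP/(2TP+FP+FN)=190/272=0.6985
0.7103 > 0.6985 → Model A

Model A


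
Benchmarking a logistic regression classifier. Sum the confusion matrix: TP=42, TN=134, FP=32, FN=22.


Total = TP + TN + FP + FN
= 42 + 134 + 32 + 22
= 230
(Predicted positive: 74, predicted negative: 156)

230


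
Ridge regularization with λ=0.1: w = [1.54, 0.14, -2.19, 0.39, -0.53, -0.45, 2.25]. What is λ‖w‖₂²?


‖w‖₂² = (1.54)² + (0.14)² + (-2.19)² + (0.39)² + (-0.53)² + (-0.45)² + (2.25)²
     = 2.3716 + 0.0196 + 4.7961 + 0.1521 + 0.2809 + 0.2025 + 5.0625
     = 12.8853
λ·‖w‖₂² = 0.1·12.8853 = 1.28853

1.28853


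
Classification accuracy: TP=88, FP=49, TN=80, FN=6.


Accuracy = (TP+TN)/(TP+TN+FP+FN)
= (88+80)/(223)
= 168/223 = 75.34%

75.34%


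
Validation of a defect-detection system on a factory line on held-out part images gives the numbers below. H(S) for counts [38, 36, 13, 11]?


Probabilities: [38/98, 36/98, 13/98, 11/98] ≈ [0.3878, 0.3673, 0.1327, 0.1122]
H = -((38/98)·log₂(38/98) + (36/98)·log₂(36/98) + (13/98)·log₂(13/98) + (11/98)·log₂(11/98))
  = 1.8015 bits

1.8015 bits


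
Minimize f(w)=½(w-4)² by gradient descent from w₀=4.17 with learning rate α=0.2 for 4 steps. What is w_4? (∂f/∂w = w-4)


step 1: grad = 4.17-4 = 0.17; w = 4.17 - 0.2·(0.17) = 4.136
step 2: grad = 4.136-4 = 0.136; w = 4.136 - 0.2·(0.136) = 4.1088
step 3: grad = 4.1088-4 = 0.1088; w = 4.1088 - 0.2·(0.1088) = 4.08704
step 4: grad = 4.08704-4 = 0.08704; w = 4.08704 - 0.2·(0.08704) = 4.069632

4.069632


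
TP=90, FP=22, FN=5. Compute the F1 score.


Precision = 90/112 = 0.8036
Recall = 90/95 = 0.9474
F1 = 2·P·R/(P+R) = 2·TP/(2·TP+FP+FN) = 180/(180+22+5) = 180/207 = 0.8696

0.8696


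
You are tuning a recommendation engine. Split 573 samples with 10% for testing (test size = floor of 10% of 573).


Test = ⌊573·10/100⌋ = 57
Train = 573 - 57 = 516

Train: 516, Test: 57


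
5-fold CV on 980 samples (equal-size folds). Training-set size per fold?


Fold size = 980/5 = 196
Training per fold = 980 - 196 = 784

784


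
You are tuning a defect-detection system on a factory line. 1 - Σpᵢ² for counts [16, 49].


Probabilities: [16/65, 49/65] ≈ [0.2462, 0.7538]
Σpᵢ² = (256 + 2401)/65² = 2657/4225
Gini = 1 - Σpᵢ² = 1 - 2657/4225 = 0.3711

0.3711


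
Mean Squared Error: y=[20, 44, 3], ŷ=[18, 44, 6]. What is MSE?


Squared errors: (20-18)²=4, (44-44)²=0, (3-6)²=9
Sum = 13
MSE = 13/3 = 13/3

13/3


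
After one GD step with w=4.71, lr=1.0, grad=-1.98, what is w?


w_new = w - α·∇
= 4.71 - 1.0·-1.98
= 4.71 + 1.98
= 6.69

6.69


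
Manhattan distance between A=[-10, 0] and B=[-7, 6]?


d = |-10+ 7| + |0-6|
  = 3 + 6
  = 9

9


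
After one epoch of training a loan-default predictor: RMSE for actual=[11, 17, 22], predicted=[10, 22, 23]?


MSE = 27/3 = 9
RMSE = √(27/3) = 3.0

3.0


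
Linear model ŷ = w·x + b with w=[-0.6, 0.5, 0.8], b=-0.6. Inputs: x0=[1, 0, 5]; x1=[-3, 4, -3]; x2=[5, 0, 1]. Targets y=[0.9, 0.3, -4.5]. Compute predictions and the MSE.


ŷ0 = (-0.6)·(1) + (0.5)·(0) + (0.8)·(5) - 0.6 = 2.8
ŷ1 = (-0.6)·(-3) + (0.5)·(4) + (0.8)·(-3) - 0.6 = 0.8
ŷ2 = (-0.6)·(5) + (0.5)·(0) + (0.8)·(1) - 0.6 = -2.8
errors² = [3.61, 0.25, 2.89]
MSE = 6.7500/3 = 2.25

2.25


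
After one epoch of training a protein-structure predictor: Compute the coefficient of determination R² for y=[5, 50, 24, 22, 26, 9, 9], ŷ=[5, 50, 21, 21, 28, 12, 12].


ȳ = 20.7143
SS_res = Σ(y-ŷ)² = 32
SS_tot = Σ(y-ȳ)² = 1419.43
R² = 1 - SS_res/SS_tot = 1 - 0.0225 = 0.9775

0.9775


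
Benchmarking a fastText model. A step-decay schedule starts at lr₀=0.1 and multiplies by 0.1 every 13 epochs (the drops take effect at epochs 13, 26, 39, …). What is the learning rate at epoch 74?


n_drops = ⌊74/13⌋ = 5
lr = 0.1·0.1^5 = 0.1·0.00001 = 0.000001

0.000001


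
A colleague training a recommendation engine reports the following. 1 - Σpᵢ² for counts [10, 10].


Probabilities: [10/20, 10/20] ≈ [0.5, 0.5]
Σpᵢ² = (100 + 100)/20² = 200/400
Gini = 1 - Σpᵢ² = 1 - 200/400 = 0.5

0.5


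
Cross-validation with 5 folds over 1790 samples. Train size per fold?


Fold size = 1790/5 = 358
Training per fold = 1790 - 358 = 1432

1432


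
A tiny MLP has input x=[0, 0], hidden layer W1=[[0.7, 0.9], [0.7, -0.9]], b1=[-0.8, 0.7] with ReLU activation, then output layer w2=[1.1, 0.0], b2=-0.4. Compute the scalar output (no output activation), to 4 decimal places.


z1[0] = (0.7)·(0) + (0.9)·(0) - 0.8 = -0.8
z1[1] = (0.7)·(0) + (-0.9)·(0) + 0.7 = 0.7
h = ReLU(z1) = [0.0, 0.7]
output = (1.1)·(0.0) + (0.0)·(0.7) - 0.4 = -0.4

-0.4


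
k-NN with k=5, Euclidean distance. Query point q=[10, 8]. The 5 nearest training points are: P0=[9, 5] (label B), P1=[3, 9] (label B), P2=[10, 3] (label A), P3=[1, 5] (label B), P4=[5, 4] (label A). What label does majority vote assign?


d(q,P0) = 3.1623  (label B)
d(q,P1) = 7.0711  (label B)
d(q,P2) = 5.0  (label A)
d(q,P3) = 9.4868  (label B)
d(q,P4) = 6.4031  (label A)
Votes: A=2, B=3
Majority → B

B


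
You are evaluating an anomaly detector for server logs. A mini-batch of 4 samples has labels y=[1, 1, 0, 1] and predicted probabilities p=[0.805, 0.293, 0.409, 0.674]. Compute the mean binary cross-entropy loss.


L[0] = -ln(0.805) = 0.2169
L[1] = -ln(0.293) = 1.2276
L[2] = -ln(1-0.409) = -ln(0.591) = 0.5259
L[3] = -ln(0.674) = 0.3945
mean = (0.2169 + 1.2276 + 0.5259 + 0.3945)/4 = 0.5912

0.5912


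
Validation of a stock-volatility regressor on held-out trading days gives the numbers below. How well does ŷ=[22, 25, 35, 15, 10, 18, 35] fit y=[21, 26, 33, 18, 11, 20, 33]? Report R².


ȳ = 23.1429
SS_res = Σ(y-ŷ)² = 24
SS_tot = Σ(y-ȳ)² = 390.86
R² = 1 - SS_res/SS_tot = 1 - 0.0614 = 0.9386

0.9386


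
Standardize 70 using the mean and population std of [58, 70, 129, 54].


μ = 77.75, σ = 30.1693
z = (70 - 77.75)/30.1693 = -0.2569

-0.2569


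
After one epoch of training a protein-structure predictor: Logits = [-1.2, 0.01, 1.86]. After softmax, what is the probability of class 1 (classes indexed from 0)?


Exponentials: e^-1.2=0.3012, e^0.01=1.0101, e^1.86=6.4237
Sum = 7.735
Softmax = [0.0389, 0.1306, 0.8305]
p[1] = 1.0101/7.735 = 0.1306

0.1306


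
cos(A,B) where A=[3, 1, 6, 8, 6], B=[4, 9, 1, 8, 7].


A·B = 3·4 + 1·9 + 6·1 + 8·8 + 6·7 = 133
‖A‖ = √146 = 12.083, ‖B‖ = √211 = 14.5258
cos = 133/(√146·√211) = 133/√30806 = 0.7578

0.7578


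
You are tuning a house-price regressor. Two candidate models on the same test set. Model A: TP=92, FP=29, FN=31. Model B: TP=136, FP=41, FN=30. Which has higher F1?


Model A: P=92/121=0.7603, R=92/123=0.748, F1=2PR/(P+R)=2TP/(2TP+FP+FN)=184/244=0.7541
Model B: P=136/177=0.7684, R=136/166=0.8193, F1=2PR/(P+R)=2TP/(2TP+FP+FN)=272/343=0.793
0.7541 < 0.793 → Model B

Model B


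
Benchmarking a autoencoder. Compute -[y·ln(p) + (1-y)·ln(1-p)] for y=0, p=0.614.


BCE = -[y·ln(p) + (1-y)·ln(1-p)]
= -0 - 1·ln(1-0.614)
= -ln(0.386) = 0.9519

0.9519


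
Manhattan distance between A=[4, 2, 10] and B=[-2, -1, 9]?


d = |4+ 2| + |2+ 1| + |10-9|
  = 6 + 3 + 1
  = 10

10


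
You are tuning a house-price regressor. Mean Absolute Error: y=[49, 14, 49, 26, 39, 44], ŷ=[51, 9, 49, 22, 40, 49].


Absolute errors: |49-51|=2, |14-9|=5, |49-49|=0, |26-22|=4, |39-40|=1, |44-49|=5
Sum = 17
MAE = 17/6 = 17/6

17/6


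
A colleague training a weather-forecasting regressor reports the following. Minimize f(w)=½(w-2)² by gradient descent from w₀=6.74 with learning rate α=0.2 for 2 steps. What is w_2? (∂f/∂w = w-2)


step 1: grad = 6.74-2 = 4.74; w = 6.74 - 0.2·(4.74) = 5.792
step 2: grad = 5.792-2 = 3.792; w = 5.792 - 0.2·(3.792) = 5.0336

5.0336


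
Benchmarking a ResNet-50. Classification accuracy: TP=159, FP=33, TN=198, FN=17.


Accuracy = (TP+TN)/(TP+TN+FP+FN)
= (159+198)/(407)
= 357/407 = 87.71%

87.71%


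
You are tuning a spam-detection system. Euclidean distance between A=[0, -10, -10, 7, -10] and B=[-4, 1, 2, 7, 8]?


d = √((0+ 4)² + (-10-1)² + (-10-2)² + (7-7)² + (-10-8)²)
  = √(16 + 121 + 144 + 0 + 324)
  = √605 = 24.5967

24.5967


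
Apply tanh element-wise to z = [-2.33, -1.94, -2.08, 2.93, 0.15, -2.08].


tanh(-2.33) = -0.9812
tanh(-1.94) = -0.9595
tanh(-2.08) = -0.9693
tanh(2.93) = 0.9943
tanh(0.15) = 0.1489
tanh(-2.08) = -0.9693
result = [-0.9812, -0.9595, -0.9693, 0.9943, 0.1489, -0.9693]

[-0.9812, -0.9595, -0.9693, 0.9943, 0.1489, -0.9693]


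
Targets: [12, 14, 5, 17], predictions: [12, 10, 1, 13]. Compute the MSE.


Squared errors: (12-12)²=0, (14-10)²=16, (5-1)²=16, (17-13)²=16
Sum = 48
MSE = 48/4 = 12

12


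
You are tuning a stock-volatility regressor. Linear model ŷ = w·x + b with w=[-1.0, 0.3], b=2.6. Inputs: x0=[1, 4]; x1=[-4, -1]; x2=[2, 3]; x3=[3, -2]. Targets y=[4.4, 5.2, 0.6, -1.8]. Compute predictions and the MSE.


ŷ0 = (-1.0)·(1) + (0.3)·(4) + 2.6 = 2.8
ŷ1 = (-1.0)·(-4) + (0.3)·(-1) + 2.6 = 6.3
ŷ2 = (-1.0)·(2) + (0.3)·(3) + 2.6 = 1.5
ŷ3 = (-1.0)·(3) + (0.3)·(-2) + 2.6 = -1.0
errors² = [2.56, 1.21, 0.81, 0.64]
MSE = 5.2200/4 = 1.305

1.305


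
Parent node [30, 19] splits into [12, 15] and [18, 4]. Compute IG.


Parent = [30, 19], H_parent = 0.9633
H_left = 0.9911 (n=27), H_right = 0.684 (n=22)
H_children = (27/49)·0.9911 + (22/49)·0.684 = 0.8532
IG = 0.9633 - 0.8532 = 0.1101

0.1101


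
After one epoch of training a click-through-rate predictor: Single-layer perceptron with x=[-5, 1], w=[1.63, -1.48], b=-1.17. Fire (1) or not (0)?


z = (-5)·(1.63) + (1)·(-1.48) - 1.17
  = -10.8
step(z) = 0 (z<0)

0


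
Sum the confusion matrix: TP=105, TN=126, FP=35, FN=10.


Total = TP + TN + FP + FN
= 105 + 126 + 35 + 10
= 276
(Predicted positive: 140, predicted negative: 136)

276


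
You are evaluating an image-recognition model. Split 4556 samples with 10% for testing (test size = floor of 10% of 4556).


Test = ⌊4556·10/100⌋ = 455
Train = 4556 - 455 = 4101

Train: 4101, Test: 455


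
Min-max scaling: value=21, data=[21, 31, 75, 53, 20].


min=20, max=75
(21-20)/(75-20) = 1/55 = 0.0182

0.0182


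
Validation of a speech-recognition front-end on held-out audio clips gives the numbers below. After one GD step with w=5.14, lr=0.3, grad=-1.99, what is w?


w_new = w - α·∇
= 5.14 - 0.3·-1.99
= 5.14 + 0.597
= 5.737

5.737


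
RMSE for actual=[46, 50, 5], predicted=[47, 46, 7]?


MSE = 21/3 = 7
RMSE = √(21/3) = 2.6458

2.6458


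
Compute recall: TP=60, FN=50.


Recall = TP/(TP+FN)
= 60/(60+50)
= 60/110 = 54.55%

54.55%


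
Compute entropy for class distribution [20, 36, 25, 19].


Probabilities: [20/100, 36/100, 25/100, 19/100] ≈ [0.2, 0.36, 0.25, 0.19]
H = -((20/100)·log₂(20/100) + (36/100)·log₂(36/100) + (25/100)·log₂(25/100) + (19/100)·log₂(19/100))
  = 1.9502 bits

1.9502 bits


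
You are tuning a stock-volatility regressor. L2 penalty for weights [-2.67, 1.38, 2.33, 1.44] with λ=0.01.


‖w‖₂² = (-2.67)² + (1.38)² + (2.33)² + (1.44)²
     = 7.1289 + 1.9044 + 5.4289 + 2.0736
     = 16.5358
λ·‖w‖₂² = 0.01·16.5358 = 0.165358

0.165358


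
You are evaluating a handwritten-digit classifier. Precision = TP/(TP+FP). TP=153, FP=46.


Precision = TP/(TP+FP)
= 153/(153+46)
= 153/199 = 76.88%

76.88%


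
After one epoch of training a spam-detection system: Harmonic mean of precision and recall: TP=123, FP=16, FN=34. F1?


Precision = 123/139 = 0.8849
Recall = 123/157 = 0.7834
F1 = 2·P·R/(P+R) = 2·TP/(2·TP+FP+FN) = 246/(246+16+34) = 246/296 = 0.8311

0.8311


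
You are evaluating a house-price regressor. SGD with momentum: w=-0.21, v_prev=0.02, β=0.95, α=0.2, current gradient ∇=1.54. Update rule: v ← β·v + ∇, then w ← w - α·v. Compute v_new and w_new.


v_new = 0.95·0.02 + 1.54 = 0.019 + 1.54 = 1.559
w_new = -0.21 - 0.2·1.559 = -0.21 - 0.3118 = -0.5218

v_new=1.559, w_new=-0.5218


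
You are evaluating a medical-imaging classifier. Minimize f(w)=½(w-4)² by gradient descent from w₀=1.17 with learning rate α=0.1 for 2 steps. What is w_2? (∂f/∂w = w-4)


step 1: grad = 1.17-4 = -2.83; w = 1.17 - 0.1·(-2.83) = 1.453
step 2: grad = 1.453-4 = -2.547; w = 1.453 - 0.1·(-2.547) = 1.7077

1.7077


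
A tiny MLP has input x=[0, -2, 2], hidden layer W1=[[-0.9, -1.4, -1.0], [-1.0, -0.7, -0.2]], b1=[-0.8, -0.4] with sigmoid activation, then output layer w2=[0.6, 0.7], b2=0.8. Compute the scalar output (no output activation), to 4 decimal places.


z1[0] = (-0.9)·(0) + (-1.4)·(-2) + (-1.0)·(2) - 0.8 = 0.0
z1[1] = (-1.0)·(0) + (-0.7)·(-2) + (-0.2)·(2) - 0.4 = 0.6
h = sigmoid(z1) = [0.5, 0.6457]
output = (0.6)·(0.5) + (0.7)·(0.6457) + 0.8 = 1.552

1.552


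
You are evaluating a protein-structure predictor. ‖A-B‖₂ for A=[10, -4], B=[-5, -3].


d = √((10+ 5)² + (-4+ 3)²)
  = √(225 + 1)
  = √226 = 15.0333

15.0333


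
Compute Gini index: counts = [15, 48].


Probabilities: [15/63, 48/63] ≈ [0.2381, 0.7619]
Σpᵢ² = (225 + 2304)/63² = 2529/3969
Gini = 1 - Σpᵢ² = 1 - 2529/3969 = 0.3628

0.3628


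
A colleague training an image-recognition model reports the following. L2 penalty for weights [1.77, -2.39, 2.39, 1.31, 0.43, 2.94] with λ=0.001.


‖w‖₂² = (1.77)² + (-2.39)² + (2.39)² + (1.31)² + (0.43)² + (2.94)²
     = 3.1329 + 5.7121 + 5.7121 + 1.7161 + 0.1849 + 8.6436
     = 25.1017
λ·‖w‖₂² = 0.001·25.1017 = 0.025102

0.025102


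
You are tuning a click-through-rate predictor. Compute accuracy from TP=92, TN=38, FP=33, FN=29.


Accuracy = (TP+TN)/(TP+TN+FP+FN)
= (92+38)/(192)
= 130/192 = 67.71%

67.71%


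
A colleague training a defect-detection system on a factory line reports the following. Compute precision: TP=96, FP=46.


Precision = TP/(TP+FP)
= 96/(96+46)
= 96/142 = 67.61%

67.61%


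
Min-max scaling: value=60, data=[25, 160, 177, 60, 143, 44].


min=25, max=177
(60-25)/(177-25) = 35/152 = 0.2303

0.2303


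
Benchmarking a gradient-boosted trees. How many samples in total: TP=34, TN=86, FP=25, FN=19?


Total = TP + TN + FP + FN
= 34 + 86 + 25 + 19
= 164
(Predicted positive: 59, predicted negative: 105)

164


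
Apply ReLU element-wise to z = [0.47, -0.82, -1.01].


ReLU(0.47) = max(0, 0.47) = 0.47
ReLU(-0.82) = max(0, -0.82) = 0.0
ReLU(-1.01) = max(0, -1.01) = 0.0
result = [0.47, 0.0, 0.0]

[0.47, 0.0, 0.0]


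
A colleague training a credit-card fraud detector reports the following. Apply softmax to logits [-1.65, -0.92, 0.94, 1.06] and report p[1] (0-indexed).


Exponentials: e^-1.65=0.192, e^-0.92=0.3985, e^0.94=2.56, e^1.06=2.8864
Sum = 6.0369
Softmax = [0.0318, 0.066, 0.4241, 0.4781]
p[1] = 0.3985/6.0369 = 0.066

0.066


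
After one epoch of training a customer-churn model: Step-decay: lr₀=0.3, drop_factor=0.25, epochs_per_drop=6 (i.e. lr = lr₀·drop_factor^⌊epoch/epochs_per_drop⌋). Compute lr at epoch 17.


n_drops = ⌊17/6⌋ = 2
lr = 0.3·0.25^2 = 0.3·0.0625 = 0.01875

0.01875


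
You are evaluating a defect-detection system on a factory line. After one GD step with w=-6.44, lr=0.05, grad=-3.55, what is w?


w_new = w - α·∇
= -6.44 - 0.05·-3.55
= -6.44 + 0.1775
= -6.2625

-6.2625


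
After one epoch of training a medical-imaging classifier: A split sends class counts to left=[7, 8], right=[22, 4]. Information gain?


Parent = [29, 12], H_parent = 0.8722
H_left = 0.9968 (n=15), H_right = 0.6194 (n=26)
H_children = (15/41)·0.9968 + (26/41)·0.6194 = 0.7575
IG = 0.8722 - 0.7575 = 0.1147

0.1147


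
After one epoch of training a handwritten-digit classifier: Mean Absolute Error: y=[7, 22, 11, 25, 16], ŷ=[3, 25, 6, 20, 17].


Absolute errors: |7-3|=4, |22-25|=3, |11-6|=5, |25-20|=5, |16-17|=1
Sum = 18
MAE = 18/5 = 18/5

18/5


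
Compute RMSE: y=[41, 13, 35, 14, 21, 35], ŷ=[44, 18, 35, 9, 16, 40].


MSE = 109/6 = 18.1667
RMSE = √(109/6) = 4.2622

4.2622


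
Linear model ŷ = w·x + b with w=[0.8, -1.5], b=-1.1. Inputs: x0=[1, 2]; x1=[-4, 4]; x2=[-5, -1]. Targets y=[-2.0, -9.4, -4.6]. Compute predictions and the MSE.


ŷ0 = (0.8)·(1) + (-1.5)·(2) - 1.1 = -3.3
ŷ1 = (0.8)·(-4) + (-1.5)·(4) - 1.1 = -10.3
ŷ2 = (0.8)·(-5) + (-1.5)·(-1) - 1.1 = -3.6
errors² = [1.69, 0.81, 1.0]
MSE = 3.5000/3 = 1.1667

1.1667


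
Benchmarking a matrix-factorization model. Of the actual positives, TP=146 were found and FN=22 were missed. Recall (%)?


Recall = TP/(TP+FN)
= 146/(146+22)
= 146/168 = 86.9%

86.9%


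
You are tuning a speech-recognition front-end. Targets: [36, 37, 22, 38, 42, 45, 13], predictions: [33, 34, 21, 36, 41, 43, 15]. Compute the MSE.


Squared errors: (36-33)²=9, (37-34)²=9, (22-21)²=1, (38-36)²=4, (42-41)²=1, (45-43)²=4, (13-15)²=4
Sum = 32
MSE = 32/7 = 32/7

32/7


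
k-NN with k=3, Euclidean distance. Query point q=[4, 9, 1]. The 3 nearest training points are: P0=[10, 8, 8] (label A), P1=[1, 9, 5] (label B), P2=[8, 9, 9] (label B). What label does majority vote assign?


d(q,P0) = 9.2736  (label A)
d(q,P1) = 5.0  (label B)
d(q,P2) = 8.9443  (label B)
Votes: A=1, B=2
Majority → B

B


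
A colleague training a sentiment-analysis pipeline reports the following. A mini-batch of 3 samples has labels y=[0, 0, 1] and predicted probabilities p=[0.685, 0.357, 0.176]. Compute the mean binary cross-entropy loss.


L[0] = -ln(1-0.685) = -ln(0.315) = 1.1552
L[1] = -ln(1-0.357) = -ln(0.643) = 0.4416
L[2] = -ln(0.176) = 1.7373
mean = (1.1552 + 0.4416 + 1.7373)/3 = 1.1114

1.1114


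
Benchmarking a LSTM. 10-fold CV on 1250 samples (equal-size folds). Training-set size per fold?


Fold size = 1250/10 = 125
Training per fold = 1250 - 125 = 1125

1125


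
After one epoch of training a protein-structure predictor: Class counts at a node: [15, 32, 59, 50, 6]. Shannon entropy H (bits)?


Probabilities: [15/162, 32/162, 59/162, 50/162, 6/162] ≈ [0.0926, 0.1975, 0.3642, 0.3086, 0.037]
H = -((15/162)·log₂(15/162) + (32/162)·log₂(32/162) + (59/162)·log₂(59/162) + (50/162)·log₂(50/162) + (6/162)·log₂(6/162))
  = 2.0103 bits

2.0103 bits


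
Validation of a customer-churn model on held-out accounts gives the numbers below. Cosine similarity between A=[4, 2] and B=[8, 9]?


A·B = 4·8 + 2·9 = 50
‖A‖ = √20 = 4.4721, ‖B‖ = √145 = 12.0416
cos = 50/(√20·√145) = 50/√2900 = 0.9285

0.9285


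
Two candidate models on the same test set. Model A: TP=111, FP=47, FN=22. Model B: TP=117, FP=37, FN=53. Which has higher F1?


Model A: P=111/158=0.7025, R=111/133=0.8346, F1=2PR/(P+R)=2TP/(2TP+FP+FN)=222/291=0.7629
Model B: P=117/154=0.7597, R=117/170=0.6882, F1=2PR/(P+R)=2TP/(2TP+FP+FN)=234/324=0.7222
0.7629 > 0.7222 → Model A

Model A


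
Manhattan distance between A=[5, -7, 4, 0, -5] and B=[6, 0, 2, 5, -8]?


d = |5-6| + |-7-0| + |4-2| + |0-5| + |-5+ 8|
  = 1 + 7 + 2 + 5 + 3
  = 18

18


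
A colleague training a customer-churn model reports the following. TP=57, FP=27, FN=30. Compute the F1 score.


Precision = 57/84 = 0.6786
Recall = 57/87 = 0.6552
F1 = 2·P·R/(P+R) = 2·TP/(2·TP+FP+FN) = 114/(114+27+30) = 114/171 = 0.6667

0.6667


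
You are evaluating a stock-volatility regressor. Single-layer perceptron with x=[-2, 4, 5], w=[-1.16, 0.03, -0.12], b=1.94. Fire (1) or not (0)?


z = (-2)·(-1.16) + (4)·(0.03) + (5)·(-0.12) + 1.94
  = 3.78
step(z) = 1 (z≥0)

1


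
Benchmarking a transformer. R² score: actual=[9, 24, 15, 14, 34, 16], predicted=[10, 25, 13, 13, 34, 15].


ȳ = 18.6667
SS_res = Σ(y-ŷ)² = 8
SS_tot = Σ(y-ȳ)² = 399.33
R² = 1 - SS_res/SS_tot = 1 - 0.02 = 0.98

0.98


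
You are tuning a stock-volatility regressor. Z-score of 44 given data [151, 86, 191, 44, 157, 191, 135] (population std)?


μ = 136.4286, σ = 50.2561
z = (44 - 136.4286)/50.2561 = -1.8392

-1.8392


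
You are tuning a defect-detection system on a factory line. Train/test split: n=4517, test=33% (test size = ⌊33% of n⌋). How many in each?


Test = ⌊4517·33/100⌋ = 1490
Train = 4517 - 1490 = 3027

Train: 3027, Test: 1490


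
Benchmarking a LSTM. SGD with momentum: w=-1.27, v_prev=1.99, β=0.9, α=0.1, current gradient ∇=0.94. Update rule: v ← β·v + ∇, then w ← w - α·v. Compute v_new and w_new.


v_new = 0.9·1.99 + 0.94 = 1.791 + 0.94 = 2.731
w_new = -1.27 - 0.1·2.731 = -1.27 - 0.2731 = -1.5431

v_new=2.731, w_new=-1.5431


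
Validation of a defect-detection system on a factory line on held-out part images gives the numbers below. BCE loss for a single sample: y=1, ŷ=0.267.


BCE = -[y·ln(p) + (1-y)·ln(1-p)]
= -1·ln(0.267) - 0
= -ln(0.267) = 1.3205

1.3205


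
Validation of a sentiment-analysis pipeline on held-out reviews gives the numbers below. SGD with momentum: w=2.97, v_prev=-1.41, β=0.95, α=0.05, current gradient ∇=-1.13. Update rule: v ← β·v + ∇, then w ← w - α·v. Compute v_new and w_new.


v_new = 0.95·-1.41 - 1.13 = -1.3395 - 1.13 = -2.4695
w_new = 2.97 - 0.05·-2.4695 = 2.97 + 0.123475 = 3.093475

v_new=-2.4695, w_new=3.093475


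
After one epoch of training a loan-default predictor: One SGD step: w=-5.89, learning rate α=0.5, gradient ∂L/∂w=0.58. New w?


w_new = w - α·∇
= -5.89 - 0.5·0.58
= -5.89 - 0.29
= -6.18

-6.18


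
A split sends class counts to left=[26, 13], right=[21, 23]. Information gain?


Parent = [47, 36], H_parent = 0.9873
H_left = 0.9183 (n=39), H_right = 0.9985 (n=44)
H_children = (39/83)·0.9183 + (44/83)·0.9985 = 0.9608
IG = 0.9873 - 0.9608 = 0.0265

0.0265


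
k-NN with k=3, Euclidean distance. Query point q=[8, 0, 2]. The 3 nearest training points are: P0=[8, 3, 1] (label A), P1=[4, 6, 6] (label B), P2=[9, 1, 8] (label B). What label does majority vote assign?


d(q,P0) = 3.1623  (label A)
d(q,P1) = 8.2462  (label B)
d(q,P2) = 6.1644  (label B)
Votes: A=1, B=2
Majority → B

B


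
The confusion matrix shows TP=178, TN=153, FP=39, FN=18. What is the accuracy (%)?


Accuracy = (TP+TN)/(TP+TN+FP+FN)
= (178+153)/(388)
= 331/388 = 85.31%

85.31%


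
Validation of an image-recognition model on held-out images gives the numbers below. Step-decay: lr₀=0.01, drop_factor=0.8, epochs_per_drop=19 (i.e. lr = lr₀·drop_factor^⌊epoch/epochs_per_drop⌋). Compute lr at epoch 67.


n_drops = ⌊67/19⌋ = 3
lr = 0.01·0.8^3 = 0.01·0.512 = 0.00512

0.00512


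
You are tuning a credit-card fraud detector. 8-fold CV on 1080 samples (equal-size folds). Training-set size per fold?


Fold size = 1080/8 = 135
Training per fold = 1080 - 135 = 945

945


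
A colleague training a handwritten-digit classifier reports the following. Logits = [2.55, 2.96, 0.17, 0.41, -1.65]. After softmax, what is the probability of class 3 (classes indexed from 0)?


Exponentials: e^2.55=12.8071, e^2.96=19.298, e^0.17=1.1853, e^0.41=1.5068, e^-1.65=0.192
Sum = 34.9892
Softmax = [0.366, 0.5515, 0.0339, 0.0431, 0.0055]
p[3] = 1.5068/34.9892 = 0.0431

0.0431


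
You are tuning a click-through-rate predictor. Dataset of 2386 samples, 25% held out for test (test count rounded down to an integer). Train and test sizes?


Test = ⌊2386·25/100⌋ = 596
Train = 2386 - 596 = 1790

Train: 1790, Test: 596


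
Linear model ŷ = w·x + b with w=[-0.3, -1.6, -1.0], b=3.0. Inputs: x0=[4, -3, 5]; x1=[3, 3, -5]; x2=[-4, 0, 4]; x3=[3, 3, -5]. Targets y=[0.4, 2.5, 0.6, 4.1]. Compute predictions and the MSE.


ŷ0 = (-0.3)·(4) + (-1.6)·(-3) + (-1.0)·(5) + 3.0 = 1.6
ŷ1 = (-0.3)·(3) + (-1.6)·(3) + (-1.0)·(-5) + 3.0 = 2.3
ŷ2 = (-0.3)·(-4) + (-1.6)·(0) + (-1.0)·(4) + 3.0 = 0.2
ŷ3 = (-0.3)·(3) + (-1.6)·(3) + (-1.0)·(-5) + 3.0 = 2.3
errors² = [1.44, 0.04, 0.16, 3.24]
MSE = 4.8800/4 = 1.22

1.22


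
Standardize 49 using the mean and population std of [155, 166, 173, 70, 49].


μ = 122.6, σ = 52.2632
z = (49 - 122.6)/52.2632 = -1.4083

-1.4083


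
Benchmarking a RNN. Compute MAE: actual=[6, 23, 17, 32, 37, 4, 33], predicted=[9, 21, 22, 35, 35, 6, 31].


Absolute errors: |6-9|=3, |23-21|=2, |17-22|=5, |32-35|=3, |37-35|=2, |4-6|=2, |33-31|=2
Sum = 19
MAE = 19/7 = 19/7

19/7


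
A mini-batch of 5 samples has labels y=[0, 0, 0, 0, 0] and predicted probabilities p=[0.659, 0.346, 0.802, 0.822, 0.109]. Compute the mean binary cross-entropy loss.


L[0] = -ln(1-0.659) = -ln(0.341) = 1.0759
L[1] = -ln(1-0.346) = -ln(0.654) = 0.4246
L[2] = -ln(1-0.802) = -ln(0.198) = 1.6195
L[3] = -ln(1-0.822) = -ln(0.178) = 1.726
L[4] = -ln(1-0.109) = -ln(0.891) = 0.1154
mean = (1.0759 + 0.4246 + 1.6195 + 1.726 + 0.1154)/5 = 0.9923

0.9923


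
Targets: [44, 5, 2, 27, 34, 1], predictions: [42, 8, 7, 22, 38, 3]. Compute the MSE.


Squared errors: (44-42)²=4, (5-8)²=9, (2-7)²=25, (27-22)²=25, (34-38)²=16, (1-3)²=4
Sum = 83
MSE = 83/6 = 83/6

83/6


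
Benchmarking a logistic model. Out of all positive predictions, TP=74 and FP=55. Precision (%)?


Precision = TP/(TP+FP)
= 74/(74+55)
= 74/129 = 57.36%

57.36%


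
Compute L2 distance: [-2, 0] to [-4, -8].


d = √((-2+ 4)² + (0+ 8)²)
  = √(4 + 64)
  = √68 = 8.2462

8.2462


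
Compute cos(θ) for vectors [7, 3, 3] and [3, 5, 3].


A·B = 7·3 + 3·5 + 3·3 = 45
‖A‖ = √67 = 8.1854, ‖B‖ = √43 = 6.5574
cos = 45/(√67·√43) = 45/√2881 = 0.8384

0.8384


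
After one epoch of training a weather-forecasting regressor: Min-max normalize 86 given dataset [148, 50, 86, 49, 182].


min=49, max=182
(86-49)/(182-49) = 37/133 = 0.2782

0.2782


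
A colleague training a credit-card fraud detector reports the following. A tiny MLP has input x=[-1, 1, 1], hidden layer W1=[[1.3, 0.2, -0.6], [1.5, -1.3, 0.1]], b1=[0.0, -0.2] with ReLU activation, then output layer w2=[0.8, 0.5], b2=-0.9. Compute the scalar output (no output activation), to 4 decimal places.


z1[0] = (1.3)·(-1) + (0.2)·(1) + (-0.6)·(1) + 0.0 = -1.7
z1[1] = (1.5)·(-1) + (-1.3)·(1) + (0.1)·(1) - 0.2 = -2.9
h = ReLU(z1) = [0.0, 0.0]
output = (0.8)·(0.0) + (0.5)·(0.0) - 0.9 = -0.9

-0.9


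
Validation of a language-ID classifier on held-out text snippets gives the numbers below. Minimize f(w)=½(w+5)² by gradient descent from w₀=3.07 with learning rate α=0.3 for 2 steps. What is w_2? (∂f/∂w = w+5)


step 1: grad = 3.07+5 = 8.07; w = 3.07 - 0.3·(8.07) = 0.649
step 2: grad = 0.649+5 = 5.649; w = 0.649 - 0.3·(5.649) = -1.0457

-1.0457


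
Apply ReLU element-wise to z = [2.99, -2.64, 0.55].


ReLU(2.99) = max(0, 2.99) = 2.99
ReLU(-2.64) = max(0, -2.64) = 0.0
ReLU(0.55) = max(0, 0.55) = 0.55
result = [2.99, 0.0, 0.55]

[2.99, 0.0, 0.55]


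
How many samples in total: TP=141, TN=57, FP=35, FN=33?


Total = TP + TN + FP + FN
= 141 + 57 + 35 + 33
= 266
(Predicted positive: 176, predicted negative: 90)

266


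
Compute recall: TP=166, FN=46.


Recall = TP/(TP+FN)
= 166/(166+46)
= 166/212 = 78.3%

78.3%


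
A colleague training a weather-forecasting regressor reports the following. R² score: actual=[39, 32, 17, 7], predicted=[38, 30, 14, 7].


ȳ = 23.75
SS_res = Σ(y-ŷ)² = 14
SS_tot = Σ(y-ȳ)² = 626.75
R² = 1 - SS_res/SS_tot = 1 - 0.0223 = 0.9777

0.9777
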